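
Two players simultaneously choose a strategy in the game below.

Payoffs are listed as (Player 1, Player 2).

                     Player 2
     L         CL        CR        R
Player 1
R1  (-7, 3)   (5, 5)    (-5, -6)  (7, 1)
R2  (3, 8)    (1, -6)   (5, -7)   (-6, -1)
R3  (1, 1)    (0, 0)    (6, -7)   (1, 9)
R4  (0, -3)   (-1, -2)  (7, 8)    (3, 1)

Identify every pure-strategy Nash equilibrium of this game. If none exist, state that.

(R1, L): Player 1 can switch to R2 (-7 → 3). Not NE.
(R1, CL): Player 1 gets 5, best alternative 1; Player 2 gets 5, best alternative 3. No profitable deviation — NE.
(R1, CR): Player 1 can switch to R2 (-5 → 5). Not NE.
(R1, R): Player 2 can switch to L (1 → 3). Not NE.
(R2, L): Player 1 gets 3, best alternative 1; Player 2 gets 8, best alternative -1. No profitable deviation — NE.
(R2, CL): Player 1 can switch to R1 (1 → 5). Not NE.
(R2, CR): Player 1 can switch to R3 (5 → 6). Not NE.
(R2, R): Player 1 can switch to R1 (-6 → 7). Not NE.
(R3, L): Player 1 can switch to R2 (1 → 3). Not NE.
(R3, CL): Player 1 can switch to R1 (0 → 5). Not NE.
(R3, CR): Player 1 can switch to R4 (6 → 7). Not NE.
(R3, R): Player 1 can switch to R1 (1 → 7). Not NE.
(R4, CR): Player 1 gets 7, best alternative 6; Player 2 gets 8, best alternative 1. No profitable deviation — NE.
(The remaining 3 profiles each have a profitable deviation by the same check.)

The pure Nash equilibria are (R1, CL), (R2, L), (R4, CR).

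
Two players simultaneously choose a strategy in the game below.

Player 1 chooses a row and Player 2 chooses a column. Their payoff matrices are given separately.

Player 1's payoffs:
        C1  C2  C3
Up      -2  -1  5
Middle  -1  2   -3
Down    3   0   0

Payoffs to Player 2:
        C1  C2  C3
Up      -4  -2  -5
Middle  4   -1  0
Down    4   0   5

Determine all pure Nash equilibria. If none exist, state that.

Player 1 against C1: payoffs -2, -1, 3 → best response Down.
Player 1 against C2: payoffs -1, 2, 0 → best response Middle.
Player 1 against C3: payoffs 5, -3, 0 → best response Up.
Player 2 against Up: payoffs -4, -2, -5 → best response C2.
Player 2 against Middle: payoffs 4, -1, 0 → best response C1.
Player 2 against Down: payoffs 4, 0, 5 → best response C3.
No profile is a mutual best response for all players.

No pure-strategy Nash equilibrium.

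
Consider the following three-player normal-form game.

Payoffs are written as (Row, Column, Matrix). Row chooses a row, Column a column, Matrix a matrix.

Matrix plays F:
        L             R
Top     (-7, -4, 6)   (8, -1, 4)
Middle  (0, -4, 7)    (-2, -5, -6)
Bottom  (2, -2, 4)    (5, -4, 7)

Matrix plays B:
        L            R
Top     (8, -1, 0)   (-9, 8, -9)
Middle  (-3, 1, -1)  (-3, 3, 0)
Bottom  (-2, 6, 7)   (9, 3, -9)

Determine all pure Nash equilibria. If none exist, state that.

(Top, L, F): Row can switch to Middle (-7 → 0). Not NE.
(Top, L, B): Column can switch to R (-1 → 8). Not NE.
(Top, R, F): Row gets 8, best alternative 5; Column gets -1, best alternative -4; Matrix gets 4, best alternative -9. No profitable deviation — NE.
(Top, R, B): Row can switch to Middle (-9 → -3). Not NE.
(Middle, L, F): Row can switch to Bottom (0 → 2). Not NE.
(Middle, L, B): Row can switch to Top (-3 → 8). Not NE.
(Middle, R, F): Row can switch to Top (-2 → 8). Not NE.
(The remaining 5 profiles each have a profitable deviation by the same check.)

The unique pure-strategy Nash equilibrium is (Top, R, F).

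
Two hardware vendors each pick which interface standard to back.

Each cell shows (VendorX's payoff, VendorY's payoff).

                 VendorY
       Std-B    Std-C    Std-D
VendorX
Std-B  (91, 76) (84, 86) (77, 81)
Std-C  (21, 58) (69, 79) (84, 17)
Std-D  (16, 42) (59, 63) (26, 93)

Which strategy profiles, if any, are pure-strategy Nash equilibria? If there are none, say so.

For each player, find the best response to each opponent profile; mutual best responses are the pure NE.
VendorX against Std-B: payoffs 91, 21, 16 → best response Std-B.
VendorX against Std-C: payoffs 84, 69, 59 → best response Std-B.
VendorX against Std-D: payoffs 77, 84, 26 → best response Std-C.
VendorY against Std-B: payoffs 76, 86, 81 → best response Std-C.
VendorY against Std-C: payoffs 58, 79, 17 → best response Std-C.
VendorY against Std-D: payoffs 42, 63, 93 → best response Std-D.
Mutual best responses: (Std-B, Std-C).

The unique pure-strategy Nash equilibrium is (Std-B, Std-C).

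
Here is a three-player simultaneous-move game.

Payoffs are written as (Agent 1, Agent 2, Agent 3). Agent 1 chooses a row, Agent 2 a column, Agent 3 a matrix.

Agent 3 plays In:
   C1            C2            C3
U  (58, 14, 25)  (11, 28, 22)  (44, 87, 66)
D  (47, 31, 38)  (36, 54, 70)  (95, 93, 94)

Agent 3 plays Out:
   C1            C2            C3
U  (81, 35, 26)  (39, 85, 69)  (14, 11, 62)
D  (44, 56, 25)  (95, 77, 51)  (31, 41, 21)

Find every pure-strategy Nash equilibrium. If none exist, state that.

For each player, find the best response to each opponent profile; mutual best responses are the pure NE.
Agent 1 against (C1, In): payoffs 58, 47 → best response U.
Agent 1 against (C1, Out): payoffs 81, 44 → best response U.
Agent 1 against (C2, In): payoffs 11, 36 → best response D.
Agent 1 against (C2, Out): payoffs 39, 95 → best response D.
Agent 1 against (C3, In): payoffs 44, 95 → best response D.
Agent 1 against (C3, Out): payoffs 14, 31 → best response D.
Agent 2 against (U, In): payoffs 14, 28, 87 → best response C3.
Agent 2 against (U, Out): payoffs 35, 85, 11 → best response C2.
Agent 2 against (D, In): payoffs 31, 54, 93 → best response C3.
Agent 2 against (D, Out): payoffs 56, 77, 41 → best response C2.
Agent 3 against (U, C1): payoffs 25, 26 → best response Out.
Agent 3 against (U, C2): payoffs 22, 69 → best response Out.
Agent 3 against (U, C3): payoffs 66, 62 → best response In.
Agent 3 against (D, C1): payoffs 38, 25 → best response In.
Agent 3 against (D, C2): payoffs 70, 51 → best response In.
Agent 3 against (D, C3): payoffs 94, 21 → best response In.
Mutual best responses: (D, C3, In).

(D, C3, In)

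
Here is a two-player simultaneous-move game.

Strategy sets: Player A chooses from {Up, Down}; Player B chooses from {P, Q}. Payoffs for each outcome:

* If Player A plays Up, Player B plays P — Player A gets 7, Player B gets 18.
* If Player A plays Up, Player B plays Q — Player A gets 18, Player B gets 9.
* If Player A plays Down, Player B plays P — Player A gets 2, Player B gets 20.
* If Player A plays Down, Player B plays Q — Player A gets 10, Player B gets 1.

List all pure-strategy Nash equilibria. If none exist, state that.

(Up, P)

Player A against P: payoffs 7, 2 → best response Up.
Player A against Q: payoffs 18, 10 → best response Up.
Player B against Up: payoffs 18, 9 → best response P.
Player B against Down: payoffs 20, 1 → best response P.
Mutual best responses: (Up, P).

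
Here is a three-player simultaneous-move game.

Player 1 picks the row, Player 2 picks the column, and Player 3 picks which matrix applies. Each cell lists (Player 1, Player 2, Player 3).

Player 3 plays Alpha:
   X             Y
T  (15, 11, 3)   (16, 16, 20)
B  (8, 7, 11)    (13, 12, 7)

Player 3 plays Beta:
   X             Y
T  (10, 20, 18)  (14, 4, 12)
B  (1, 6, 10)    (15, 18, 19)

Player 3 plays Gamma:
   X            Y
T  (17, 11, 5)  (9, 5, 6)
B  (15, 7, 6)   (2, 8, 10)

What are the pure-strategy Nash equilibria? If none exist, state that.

Pure-strategy Nash equilibria: (T, X, Beta) and (T, Y, Alpha) and (B, Y, Beta)

(T, X, Alpha): Player 2 can switch to Y (11 → 16). Not NE.
(T, X, Beta): Player 1 gets 10, best alternative 1; Player 2 gets 20, best alternative 4; Player 3 gets 18, best alternative 5. No profitable deviation — NE.
(T, X, Gamma): Player 3 can switch to Beta (5 → 18). Not NE.
(T, Y, Alpha): Player 1 gets 16, best alternative 13; Player 2 gets 16, best alternative 11; Player 3 gets 20, best alternative 12. No profitable deviation — NE.
(T, Y, Beta): Player 1 can switch to B (14 → 15). Not NE.
(T, Y, Gamma): Player 2 can switch to X (5 → 11). Not NE.
(B, X, Alpha): Player 1 can switch to T (8 → 15). Not NE.
(B, X, Beta): Player 1 can switch to T (1 → 10). Not NE.
(B, X, Gamma): Player 1 can switch to T (15 → 17). Not NE.
(B, Y, Alpha): Player 1 can switch to T (13 → 16). Not NE.
(B, Y, Beta): Player 1 gets 15, best alternative 14; Player 2 gets 18, best alternative 6; Player 3 gets 19, best alternative 10. No profitable deviation — NE.
(B, Y, Gamma): Player 1 can switch to T (2 → 9). Not NE.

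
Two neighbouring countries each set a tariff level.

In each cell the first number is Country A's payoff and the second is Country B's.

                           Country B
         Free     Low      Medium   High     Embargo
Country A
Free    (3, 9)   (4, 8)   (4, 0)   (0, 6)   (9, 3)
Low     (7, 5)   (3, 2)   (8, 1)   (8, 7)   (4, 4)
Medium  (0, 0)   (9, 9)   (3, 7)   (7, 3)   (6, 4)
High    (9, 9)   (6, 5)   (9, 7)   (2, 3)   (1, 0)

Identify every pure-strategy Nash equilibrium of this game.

Pure-strategy Nash equilibria: (Low, High); (Medium, Low); (High, Free)

(Free, Free): Country A can switch to Low (3 → 7). Not NE.
(Free, Low): Country A can switch to Medium (4 → 9). Not NE.
(Free, Medium): Country A can switch to Low (4 → 8). Not NE.
(Free, High): Country A can switch to Low (0 → 8). Not NE.
(Free, Embargo): Country B can switch to Free (3 → 9). Not NE.
(Low, Free): Country A can switch to High (7 → 9). Not NE.
(Low, Low): Country A can switch to Free (3 → 4). Not NE.
(Low, Medium): Country A can switch to High (8 → 9). Not NE.
(Low, High): Country A gets 8, best alternative 7; Country B gets 7, best alternative 5. No profitable deviation — NE.
(Low, Embargo): Country A can switch to Free (4 → 9). Not NE.
(Medium, Free): Country A can switch to Free (0 → 3). Not NE.
(Medium, Low): Country A gets 9, best alternative 6; Country B gets 9, best alternative 7. No profitable deviation — NE.
(Medium, Medium): Country A can switch to Free (3 → 4). Not NE.
(Medium, High): Country A can switch to Low (7 → 8). Not NE.
(High, Free): Country A gets 9, best alternative 7; Country B gets 9, best alternative 7. No profitable deviation — NE.
(The remaining 5 profiles each have a profitable deviation by the same check.)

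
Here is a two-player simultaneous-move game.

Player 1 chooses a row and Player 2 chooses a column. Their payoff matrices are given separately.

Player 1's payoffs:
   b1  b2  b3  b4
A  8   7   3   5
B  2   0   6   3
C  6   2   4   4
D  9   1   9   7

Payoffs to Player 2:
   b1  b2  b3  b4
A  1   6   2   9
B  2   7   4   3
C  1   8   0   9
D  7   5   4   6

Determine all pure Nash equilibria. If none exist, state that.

Player 1 against b1: payoffs 8, 2, 6, 9 → best response D.
Player 1 against b2: payoffs 7, 0, 2, 1 → best response A.
Player 1 against b3: payoffs 3, 6, 4, 9 → best response D.
Player 1 against b4: payoffs 5, 3, 4, 7 → best response D.
Player 2 against A: payoffs 1, 6, 2, 9 → best response b4.
Player 2 against B: payoffs 2, 7, 4, 3 → best response b2.
Player 2 against C: payoffs 1, 8, 0, 9 → best response b4.
Player 2 against D: payoffs 7, 5, 4, 6 → best response b1.
Mutual best responses: (D, b1).

Pure NE: (D, b1)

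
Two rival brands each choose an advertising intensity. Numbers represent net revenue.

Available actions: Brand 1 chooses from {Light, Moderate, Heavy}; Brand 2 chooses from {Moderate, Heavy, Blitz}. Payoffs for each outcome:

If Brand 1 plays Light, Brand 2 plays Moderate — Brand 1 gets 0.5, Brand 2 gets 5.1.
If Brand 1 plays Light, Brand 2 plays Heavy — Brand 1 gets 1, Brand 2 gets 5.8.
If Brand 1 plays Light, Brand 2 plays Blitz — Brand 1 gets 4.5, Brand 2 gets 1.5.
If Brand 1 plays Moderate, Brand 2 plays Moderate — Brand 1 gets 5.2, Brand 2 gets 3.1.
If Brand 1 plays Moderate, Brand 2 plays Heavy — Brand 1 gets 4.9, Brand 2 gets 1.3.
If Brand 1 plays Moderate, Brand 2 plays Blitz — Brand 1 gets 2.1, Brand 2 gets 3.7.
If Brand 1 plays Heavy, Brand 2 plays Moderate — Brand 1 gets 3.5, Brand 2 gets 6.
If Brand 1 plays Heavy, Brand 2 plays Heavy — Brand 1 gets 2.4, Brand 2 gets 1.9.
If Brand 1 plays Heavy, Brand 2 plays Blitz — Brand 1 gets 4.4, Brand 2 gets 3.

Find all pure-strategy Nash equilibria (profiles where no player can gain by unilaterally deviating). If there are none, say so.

Brand 1 against Moderate: payoffs 0.5, 5.2, 3.5 → best response Moderate.
Brand 1 against Heavy: payoffs 1, 4.9, 2.4 → best response Moderate.
Brand 1 against Blitz: payoffs 4.5, 2.1, 4.4 → best response Light.
Brand 2 against Light: payoffs 5.1, 5.8, 1.5 → best response Heavy.
Brand 2 against Moderate: payoffs 3.1, 1.3, 3.7 → best response Blitz.
Brand 2 against Heavy: payoffs 6, 1.9, 3 → best response Moderate.
No profile is a mutual best response for all players.

There is no pure-strategy Nash equilibrium.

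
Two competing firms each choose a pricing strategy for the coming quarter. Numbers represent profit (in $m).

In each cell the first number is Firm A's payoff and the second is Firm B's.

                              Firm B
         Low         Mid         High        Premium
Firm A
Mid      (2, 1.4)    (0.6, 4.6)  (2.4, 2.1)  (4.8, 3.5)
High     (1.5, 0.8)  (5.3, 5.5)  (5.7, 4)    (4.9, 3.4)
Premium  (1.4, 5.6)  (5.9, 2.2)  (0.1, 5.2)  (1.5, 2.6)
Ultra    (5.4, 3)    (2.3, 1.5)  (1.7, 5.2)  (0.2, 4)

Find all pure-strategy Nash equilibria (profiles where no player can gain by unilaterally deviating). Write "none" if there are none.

This game has no pure Nash equilibrium.

Firm A against Low: payoffs 2, 1.5, 1.4, 5.4 → best response Ultra.
Firm A against Mid: payoffs 0.6, 5.3, 5.9, 2.3 → best response Premium.
Firm A against High: payoffs 2.4, 5.7, 0.1, 1.7 → best response High.
Firm A against Premium: payoffs 4.8, 4.9, 1.5, 0.2 → best response High.
Firm B against Mid: payoffs 1.4, 4.6, 2.1, 3.5 → best response Mid.
Firm B against High: payoffs 0.8, 5.5, 4, 3.4 → best response Mid.
Firm B against Premium: payoffs 5.6, 2.2, 5.2, 2.6 → best response Low.
Firm B against Ultra: payoffs 3, 1.5, 5.2, 4 → best response High.
No profile is a mutual best response for all players.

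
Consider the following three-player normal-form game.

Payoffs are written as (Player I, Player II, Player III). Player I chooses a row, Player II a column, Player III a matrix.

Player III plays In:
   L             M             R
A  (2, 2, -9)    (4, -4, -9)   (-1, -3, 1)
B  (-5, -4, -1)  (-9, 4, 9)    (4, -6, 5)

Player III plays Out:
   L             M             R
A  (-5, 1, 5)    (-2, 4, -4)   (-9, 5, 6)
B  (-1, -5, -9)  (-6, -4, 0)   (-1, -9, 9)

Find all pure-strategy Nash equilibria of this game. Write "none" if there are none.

Player I against (L, In): payoffs 2, -5 → best response A.
Player I against (L, Out): payoffs -5, -1 → best response B.
Player I against (M, In): payoffs 4, -9 → best response A.
Player I against (M, Out): payoffs -2, -6 → best response A.
Player I against (R, In): payoffs -1, 4 → best response B.
Player I against (R, Out): payoffs -9, -1 → best response B.
Player II against (A, In): payoffs 2, -4, -3 → best response L.
Player II against (A, Out): payoffs 1, 4, 5 → best response R.
Player II against (B, In): payoffs -4, 4, -6 → best response M.
Player II against (B, Out): payoffs -5, -4, -9 → best response M.
Player III against (A, L): payoffs -9, 5 → best response Out.
Player III against (A, M): payoffs -9, -4 → best response Out.
Player III against (A, R): payoffs 1, 6 → best response Out.
Player III against (B, L): payoffs -1, -9 → best response In.
Player III against (B, M): payoffs 9, 0 → best response In.
Player III against (B, R): payoffs 5, 9 → best response Out.
No profile is a mutual best response for all players.

none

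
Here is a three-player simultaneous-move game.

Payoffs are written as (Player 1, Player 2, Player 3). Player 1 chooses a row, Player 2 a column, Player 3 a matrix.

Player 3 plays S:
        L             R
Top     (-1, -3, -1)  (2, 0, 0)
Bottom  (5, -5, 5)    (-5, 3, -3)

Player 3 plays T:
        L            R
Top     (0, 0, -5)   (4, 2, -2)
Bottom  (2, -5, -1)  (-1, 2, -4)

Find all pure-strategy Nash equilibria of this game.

The unique pure-strategy Nash equilibrium is (Top, R, S).

(Top, L, S): Player 1 can switch to Bottom (-1 → 5). Not NE.
(Top, L, T): Player 1 can switch to Bottom (0 → 2). Not NE.
(Top, R, S): Player 1 gets 2, best alternative -5; Player 2 gets 0, best alternative -3; Player 3 gets 0, best alternative -2. No profitable deviation — NE.
(Top, R, T): Player 3 can switch to S (-2 → 0). Not NE.
(Bottom, L, S): Player 2 can switch to R (-5 → 3). Not NE.
(Bottom, L, T): Player 2 can switch to R (-5 → 2). Not NE.
(Bottom, R, S): Player 1 can switch to Top (-5 → 2). Not NE.
(Bottom, R, T): Player 1 can switch to Top (-1 → 4). Not NE.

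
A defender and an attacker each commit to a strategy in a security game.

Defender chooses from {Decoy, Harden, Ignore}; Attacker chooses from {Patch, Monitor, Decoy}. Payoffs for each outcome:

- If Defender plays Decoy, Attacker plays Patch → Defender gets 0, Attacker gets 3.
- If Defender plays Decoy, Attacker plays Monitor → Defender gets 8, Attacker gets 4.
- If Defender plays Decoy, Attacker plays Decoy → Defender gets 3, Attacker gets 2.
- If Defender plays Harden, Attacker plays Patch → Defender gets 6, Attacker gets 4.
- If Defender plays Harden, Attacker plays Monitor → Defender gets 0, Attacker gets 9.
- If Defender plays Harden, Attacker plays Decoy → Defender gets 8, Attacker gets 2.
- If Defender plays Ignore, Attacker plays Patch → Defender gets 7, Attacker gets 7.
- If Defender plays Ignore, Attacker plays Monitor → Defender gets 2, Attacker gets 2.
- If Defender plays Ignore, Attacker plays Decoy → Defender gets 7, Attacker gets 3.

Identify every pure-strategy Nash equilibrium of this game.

For each strategy profile, look for a profitable unilateral deviation.
(Decoy, Patch): Defender can switch to Harden (0 → 6). Not NE.
(Decoy, Monitor): Defender gets 8, best alternative 2; Attacker gets 4, best alternative 3. No profitable deviation — NE.
(Decoy, Decoy): Defender can switch to Harden (3 → 8). Not NE.
(Harden, Patch): Defender can switch to Ignore (6 → 7). Not NE.
(Harden, Monitor): Defender can switch to Decoy (0 → 8). Not NE.
(Harden, Decoy): Attacker can switch to Patch (2 → 4). Not NE.
(Ignore, Patch): Defender gets 7, best alternative 6; Attacker gets 7, best alternative 3. No profitable deviation — NE.
(Ignore, Monitor): Defender can switch to Decoy (2 → 8). Not NE.
(Ignore, Decoy): Defender can switch to Harden (7 → 8). Not NE.

Pure-strategy Nash equilibria: (Decoy, Monitor), (Ignore, Patch)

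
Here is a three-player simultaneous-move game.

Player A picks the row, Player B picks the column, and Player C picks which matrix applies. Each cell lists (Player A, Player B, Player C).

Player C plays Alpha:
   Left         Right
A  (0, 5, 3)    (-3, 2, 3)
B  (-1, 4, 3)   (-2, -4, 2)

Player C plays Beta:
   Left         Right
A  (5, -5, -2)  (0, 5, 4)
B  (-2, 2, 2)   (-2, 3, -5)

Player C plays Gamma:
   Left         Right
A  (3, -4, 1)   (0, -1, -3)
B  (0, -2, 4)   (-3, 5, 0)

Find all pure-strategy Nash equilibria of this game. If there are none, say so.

(A, Left, Alpha): Player A gets 0, best alternative -1; Player B gets 5, best alternative 2; Player C gets 3, best alternative 1. No profitable deviation — NE.
(A, Left, Beta): Player B can switch to Right (-5 → 5). Not NE.
(A, Left, Gamma): Player B can switch to Right (-4 → -1). Not NE.
(A, Right, Alpha): Player A can switch to B (-3 → -2). Not NE.
(A, Right, Beta): Player A gets 0, best alternative -2; Player B gets 5, best alternative -5; Player C gets 4, best alternative 3. No profitable deviation — NE.
(A, Right, Gamma): Player C can switch to Alpha (-3 → 3). Not NE.
(B, Left, Alpha): Player A can switch to A (-1 → 0). Not NE.
(B, Left, Beta): Player A can switch to A (-2 → 5). Not NE.
(B, Left, Gamma): Player A can switch to A (0 → 3). Not NE.
(B, Right, Alpha): Player B can switch to Left (-4 → 4). Not NE.
(B, Right, Beta): Player A can switch to A (-2 → 0). Not NE.
(B, Right, Gamma): Player A can switch to A (-3 → 0). Not NE.

(A, Left, Alpha); (A, Right, Beta)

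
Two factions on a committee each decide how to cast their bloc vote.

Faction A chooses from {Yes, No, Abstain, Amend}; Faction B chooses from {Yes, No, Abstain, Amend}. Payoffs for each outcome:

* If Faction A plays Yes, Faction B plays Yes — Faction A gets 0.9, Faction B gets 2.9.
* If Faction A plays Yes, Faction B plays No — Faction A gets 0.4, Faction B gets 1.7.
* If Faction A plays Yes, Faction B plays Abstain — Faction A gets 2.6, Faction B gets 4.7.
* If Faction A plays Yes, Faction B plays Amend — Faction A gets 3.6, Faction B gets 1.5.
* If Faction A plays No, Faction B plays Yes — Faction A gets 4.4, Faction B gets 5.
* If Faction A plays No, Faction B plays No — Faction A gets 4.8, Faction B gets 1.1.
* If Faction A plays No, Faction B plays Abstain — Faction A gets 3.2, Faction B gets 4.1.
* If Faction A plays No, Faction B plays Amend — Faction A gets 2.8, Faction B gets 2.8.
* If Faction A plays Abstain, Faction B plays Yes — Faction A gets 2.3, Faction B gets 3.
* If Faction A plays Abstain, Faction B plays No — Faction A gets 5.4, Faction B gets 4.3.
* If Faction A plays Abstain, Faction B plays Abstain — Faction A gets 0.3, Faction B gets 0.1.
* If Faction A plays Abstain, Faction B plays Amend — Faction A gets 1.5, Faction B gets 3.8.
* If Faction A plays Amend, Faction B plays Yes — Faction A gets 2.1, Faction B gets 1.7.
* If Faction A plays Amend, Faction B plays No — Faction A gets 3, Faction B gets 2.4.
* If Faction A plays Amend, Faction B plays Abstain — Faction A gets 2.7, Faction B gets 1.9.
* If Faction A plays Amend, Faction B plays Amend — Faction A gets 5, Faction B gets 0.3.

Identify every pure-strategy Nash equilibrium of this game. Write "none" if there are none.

Faction A against Yes: payoffs 0.9, 4.4, 2.3, 2.1 → best response No.
Faction A against No: payoffs 0.4, 4.8, 5.4, 3 → best response Abstain.
Faction A against Abstain: payoffs 2.6, 3.2, 0.3, 2.7 → best response No.
Faction A against Amend: payoffs 3.6, 2.8, 1.5, 5 → best response Amend.
Faction B against Yes: payoffs 2.9, 1.7, 4.7, 1.5 → best response Abstain.
Faction B against No: payoffs 5, 1.1, 4.1, 2.8 → best response Yes.
Faction B against Abstain: payoffs 3, 4.3, 0.1, 3.8 → best response No.
Faction B against Amend: payoffs 1.7, 2.4, 1.9, 0.3 → best response No.
Mutual best responses: (No, Yes); (Abstain, No).

Pure-strategy Nash equilibria: (No, Yes); (Abstain, No)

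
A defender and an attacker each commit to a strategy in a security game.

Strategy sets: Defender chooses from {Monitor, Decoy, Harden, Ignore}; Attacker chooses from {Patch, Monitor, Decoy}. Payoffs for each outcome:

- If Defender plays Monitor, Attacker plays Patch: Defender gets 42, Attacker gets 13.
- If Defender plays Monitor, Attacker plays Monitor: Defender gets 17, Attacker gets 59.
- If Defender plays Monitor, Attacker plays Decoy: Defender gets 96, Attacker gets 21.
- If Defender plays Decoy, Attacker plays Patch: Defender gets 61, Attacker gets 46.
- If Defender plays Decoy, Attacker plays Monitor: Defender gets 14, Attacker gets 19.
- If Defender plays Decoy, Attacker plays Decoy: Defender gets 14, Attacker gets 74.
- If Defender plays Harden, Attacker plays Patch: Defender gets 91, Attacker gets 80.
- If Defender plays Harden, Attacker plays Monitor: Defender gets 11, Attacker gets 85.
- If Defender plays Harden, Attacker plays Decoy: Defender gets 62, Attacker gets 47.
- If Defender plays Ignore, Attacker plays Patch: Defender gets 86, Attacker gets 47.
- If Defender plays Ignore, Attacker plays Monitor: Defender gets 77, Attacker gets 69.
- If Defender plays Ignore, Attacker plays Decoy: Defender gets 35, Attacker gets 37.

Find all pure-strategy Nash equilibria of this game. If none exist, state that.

(Ignore, Monitor)

For each strategy profile, look for a profitable unilateral deviation.
(Monitor, Patch): Defender can switch to Decoy (42 → 61). Not NE.
(Monitor, Monitor): Defender can switch to Ignore (17 → 77). Not NE.
(Monitor, Decoy): Attacker can switch to Monitor (21 → 59). Not NE.
(Decoy, Patch): Defender can switch to Harden (61 → 91). Not NE.
(Decoy, Monitor): Defender can switch to Monitor (14 → 17). Not NE.
(Decoy, Decoy): Defender can switch to Monitor (14 → 96). Not NE.
(Harden, Patch): Attacker can switch to Monitor (80 → 85). Not NE.
(Harden, Monitor): Defender can switch to Monitor (11 → 17). Not NE.
(Ignore, Monitor): Defender gets 77, best alternative 17; Attacker gets 69, best alternative 47. No profitable deviation — NE.
(The remaining 3 profiles each have a profitable deviation by the same check.)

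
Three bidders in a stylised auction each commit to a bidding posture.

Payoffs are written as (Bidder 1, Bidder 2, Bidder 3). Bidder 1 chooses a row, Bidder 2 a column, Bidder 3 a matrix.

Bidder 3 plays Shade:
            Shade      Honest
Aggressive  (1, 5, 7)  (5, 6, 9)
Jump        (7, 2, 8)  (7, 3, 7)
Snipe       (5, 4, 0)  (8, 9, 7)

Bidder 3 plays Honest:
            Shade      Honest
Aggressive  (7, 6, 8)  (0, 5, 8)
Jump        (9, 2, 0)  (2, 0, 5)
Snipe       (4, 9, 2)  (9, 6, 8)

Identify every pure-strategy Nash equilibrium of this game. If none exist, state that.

(Aggressive, Shade, Shade): Bidder 1 can switch to Jump (1 → 7). Not NE.
(Aggressive, Shade, Honest): Bidder 1 can switch to Jump (7 → 9). Not NE.
(Aggressive, Honest, Shade): Bidder 1 can switch to Jump (5 → 7). Not NE.
(Aggressive, Honest, Honest): Bidder 1 can switch to Jump (0 → 2). Not NE.
(Jump, Shade, Shade): Bidder 2 can switch to Honest (2 → 3). Not NE.
(Jump, Shade, Honest): Bidder 3 can switch to Shade (0 → 8). Not NE.
(The remaining 6 profiles each have a profitable deviation by the same check.)

none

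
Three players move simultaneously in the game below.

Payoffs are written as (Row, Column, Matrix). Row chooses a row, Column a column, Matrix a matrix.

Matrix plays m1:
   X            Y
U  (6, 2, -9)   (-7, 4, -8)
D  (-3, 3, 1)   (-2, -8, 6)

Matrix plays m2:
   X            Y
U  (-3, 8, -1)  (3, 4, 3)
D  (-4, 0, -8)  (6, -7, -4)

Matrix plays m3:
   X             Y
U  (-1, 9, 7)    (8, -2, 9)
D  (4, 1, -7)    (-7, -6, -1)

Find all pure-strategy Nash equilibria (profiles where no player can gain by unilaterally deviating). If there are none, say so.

No pure-strategy Nash equilibrium.

Row against (X, m1): payoffs 6, -3 → best response U.
Row against (X, m2): payoffs -3, -4 → best response U.
Row against (X, m3): payoffs -1, 4 → best response D.
Row against (Y, m1): payoffs -7, -2 → best response D.
Row against (Y, m2): payoffs 3, 6 → best response D.
Row against (Y, m3): payoffs 8, -7 → best response U.
Column against (U, m1): payoffs 2, 4 → best response Y.
Column against (U, m2): payoffs 8, 4 → best response X.
Column against (U, m3): payoffs 9, -2 → best response X.
Column against (D, m1): payoffs 3, -8 → best response X.
Column against (D, m2): payoffs 0, -7 → best response X.
Column against (D, m3): payoffs 1, -6 → best response X.
Matrix against (U, X): payoffs -9, -1, 7 → best response m3.
Matrix against (U, Y): payoffs -8, 3, 9 → best response m3.
Matrix against (D, X): payoffs 1, -8, -7 → best response m1.
Matrix against (D, Y): payoffs 6, -4, -1 → best response m1.
No profile is a mutual best response for all players.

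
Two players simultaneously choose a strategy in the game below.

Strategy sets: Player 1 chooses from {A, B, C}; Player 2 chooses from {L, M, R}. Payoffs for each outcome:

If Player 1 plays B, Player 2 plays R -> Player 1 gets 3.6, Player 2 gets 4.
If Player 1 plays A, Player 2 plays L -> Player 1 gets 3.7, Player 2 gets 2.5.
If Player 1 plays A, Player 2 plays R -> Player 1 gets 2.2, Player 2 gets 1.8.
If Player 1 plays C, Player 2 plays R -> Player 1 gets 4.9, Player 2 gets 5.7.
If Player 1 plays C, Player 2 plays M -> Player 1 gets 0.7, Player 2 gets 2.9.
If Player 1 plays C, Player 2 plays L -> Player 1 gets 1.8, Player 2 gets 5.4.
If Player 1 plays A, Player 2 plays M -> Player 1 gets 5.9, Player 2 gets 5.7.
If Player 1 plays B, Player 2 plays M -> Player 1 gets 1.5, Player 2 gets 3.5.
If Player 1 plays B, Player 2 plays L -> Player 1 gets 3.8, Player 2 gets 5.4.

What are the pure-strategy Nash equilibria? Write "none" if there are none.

Mark each player's best response to every combination of opponents' strategies; a profile where every player is best-responding is a pure Nash equilibrium.
Player 1 against L: payoffs 3.7, 3.8, 1.8 → best response B.
Player 1 against M: payoffs 5.9, 1.5, 0.7 → best response A.
Player 1 against R: payoffs 2.2, 3.6, 4.9 → best response C.
Player 2 against A: payoffs 2.5, 5.7, 1.8 → best response M.
Player 2 against B: payoffs 5.4, 3.5, 4 → best response L.
Player 2 against C: payoffs 5.4, 2.9, 5.7 → best response R.
Mutual best responses: (A, M); (B, L); (C, R).

Pure-strategy Nash equilibria: (A, M) and (B, L) and (C, R)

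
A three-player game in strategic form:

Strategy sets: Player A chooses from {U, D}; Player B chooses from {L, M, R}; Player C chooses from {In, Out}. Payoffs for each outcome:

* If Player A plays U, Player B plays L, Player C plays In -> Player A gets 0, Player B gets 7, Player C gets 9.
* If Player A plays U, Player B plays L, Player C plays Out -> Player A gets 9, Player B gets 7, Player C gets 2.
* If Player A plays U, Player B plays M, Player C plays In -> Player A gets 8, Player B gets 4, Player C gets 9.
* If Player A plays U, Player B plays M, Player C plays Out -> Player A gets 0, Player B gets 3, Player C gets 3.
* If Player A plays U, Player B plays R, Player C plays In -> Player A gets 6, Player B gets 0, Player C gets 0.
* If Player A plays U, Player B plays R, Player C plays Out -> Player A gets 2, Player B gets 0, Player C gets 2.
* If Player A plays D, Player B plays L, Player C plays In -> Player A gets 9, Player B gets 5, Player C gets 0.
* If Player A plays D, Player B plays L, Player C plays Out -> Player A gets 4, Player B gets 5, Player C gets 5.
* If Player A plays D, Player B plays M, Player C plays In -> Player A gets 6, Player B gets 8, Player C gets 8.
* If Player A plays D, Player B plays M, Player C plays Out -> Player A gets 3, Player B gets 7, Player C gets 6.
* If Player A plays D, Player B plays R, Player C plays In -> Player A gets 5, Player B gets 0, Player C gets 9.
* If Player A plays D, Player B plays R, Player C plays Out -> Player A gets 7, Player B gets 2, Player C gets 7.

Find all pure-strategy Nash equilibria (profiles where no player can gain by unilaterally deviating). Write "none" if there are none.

Mark each player's best response to every combination of opponents' strategies; a profile where every player is best-responding is a pure Nash equilibrium.
Player A against (L, In): payoffs 0, 9 → best response D.
Player A against (L, Out): payoffs 9, 4 → best response U.
Player A against (M, In): payoffs 8, 6 → best response U.
Player A against (M, Out): payoffs 0, 3 → best response D.
Player A against (R, In): payoffs 6, 5 → best response U.
Player A against (R, Out): payoffs 2, 7 → best response D.
Player B against (U, In): payoffs 7, 4, 0 → best response L.
Player B against (U, Out): payoffs 7, 3, 0 → best response L.
Player B against (D, In): payoffs 5, 8, 0 → best response M.
Player B against (D, Out): payoffs 5, 7, 2 → best response M.
Player C against (U, L): payoffs 9, 2 → best response In.
Player C against (U, M): payoffs 9, 3 → best response In.
Player C against (U, R): payoffs 0, 2 → best response Out.
Player C against (D, L): payoffs 0, 5 → best response Out.
Player C against (D, M): payoffs 8, 6 → best response In.
Player C against (D, R): payoffs 9, 7 → best response In.
No profile is a mutual best response for all players.

There is no pure-strategy Nash equilibrium.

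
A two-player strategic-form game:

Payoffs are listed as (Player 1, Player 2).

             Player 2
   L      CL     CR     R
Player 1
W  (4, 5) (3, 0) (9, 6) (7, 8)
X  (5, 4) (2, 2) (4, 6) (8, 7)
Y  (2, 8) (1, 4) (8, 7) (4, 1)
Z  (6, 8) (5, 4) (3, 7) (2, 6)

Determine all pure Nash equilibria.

(X, R); (Z, L)

(W, L): Player 1 can switch to X (4 → 5). Not NE.
(W, CL): Player 1 can switch to Z (3 → 5). Not NE.
(W, CR): Player 2 can switch to R (6 → 8). Not NE.
(W, R): Player 1 can switch to X (7 → 8). Not NE.
(X, L): Player 1 can switch to Z (5 → 6). Not NE.
(X, CL): Player 1 can switch to W (2 → 3). Not NE.
(X, R): Player 1 gets 8, best alternative 7; Player 2 gets 7, best alternative 6. No profitable deviation — NE.
(Z, L): Player 1 gets 6, best alternative 5; Player 2 gets 8, best alternative 7. No profitable deviation — NE.
(The remaining 8 profiles each have a profitable deviation by the same check.)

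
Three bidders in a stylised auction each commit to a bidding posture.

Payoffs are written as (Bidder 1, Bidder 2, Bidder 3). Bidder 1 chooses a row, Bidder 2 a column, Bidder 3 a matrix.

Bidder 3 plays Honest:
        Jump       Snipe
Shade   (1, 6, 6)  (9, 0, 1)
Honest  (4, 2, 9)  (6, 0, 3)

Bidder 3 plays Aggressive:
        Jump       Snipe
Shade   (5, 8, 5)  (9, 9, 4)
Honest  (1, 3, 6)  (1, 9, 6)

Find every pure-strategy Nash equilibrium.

Bidder 1 against (Jump, Honest): payoffs 1, 4 → best response Honest.
Bidder 1 against (Jump, Aggressive): payoffs 5, 1 → best response Shade.
Bidder 1 against (Snipe, Honest): payoffs 9, 6 → best response Shade.
Bidder 1 against (Snipe, Aggressive): payoffs 9, 1 → best response Shade.
Bidder 2 against (Shade, Honest): payoffs 6, 0 → best response Jump.
Bidder 2 against (Shade, Aggressive): payoffs 8, 9 → best response Snipe.
Bidder 2 against (Honest, Honest): payoffs 2, 0 → best response Jump.
Bidder 2 against (Honest, Aggressive): payoffs 3, 9 → best response Snipe.
Bidder 3 against (Shade, Jump): payoffs 6, 5 → best response Honest.
Bidder 3 against (Shade, Snipe): payoffs 1, 4 → best response Aggressive.
Bidder 3 against (Honest, Jump): payoffs 9, 6 → best response Honest.
Bidder 3 against (Honest, Snipe): payoffs 3, 6 → best response Aggressive.
Mutual best responses: (Shade, Snipe, Aggressive); (Honest, Jump, Honest).

Pure-strategy Nash equilibria: (Shade, Snipe, Aggressive); (Honest, Jump, Honest)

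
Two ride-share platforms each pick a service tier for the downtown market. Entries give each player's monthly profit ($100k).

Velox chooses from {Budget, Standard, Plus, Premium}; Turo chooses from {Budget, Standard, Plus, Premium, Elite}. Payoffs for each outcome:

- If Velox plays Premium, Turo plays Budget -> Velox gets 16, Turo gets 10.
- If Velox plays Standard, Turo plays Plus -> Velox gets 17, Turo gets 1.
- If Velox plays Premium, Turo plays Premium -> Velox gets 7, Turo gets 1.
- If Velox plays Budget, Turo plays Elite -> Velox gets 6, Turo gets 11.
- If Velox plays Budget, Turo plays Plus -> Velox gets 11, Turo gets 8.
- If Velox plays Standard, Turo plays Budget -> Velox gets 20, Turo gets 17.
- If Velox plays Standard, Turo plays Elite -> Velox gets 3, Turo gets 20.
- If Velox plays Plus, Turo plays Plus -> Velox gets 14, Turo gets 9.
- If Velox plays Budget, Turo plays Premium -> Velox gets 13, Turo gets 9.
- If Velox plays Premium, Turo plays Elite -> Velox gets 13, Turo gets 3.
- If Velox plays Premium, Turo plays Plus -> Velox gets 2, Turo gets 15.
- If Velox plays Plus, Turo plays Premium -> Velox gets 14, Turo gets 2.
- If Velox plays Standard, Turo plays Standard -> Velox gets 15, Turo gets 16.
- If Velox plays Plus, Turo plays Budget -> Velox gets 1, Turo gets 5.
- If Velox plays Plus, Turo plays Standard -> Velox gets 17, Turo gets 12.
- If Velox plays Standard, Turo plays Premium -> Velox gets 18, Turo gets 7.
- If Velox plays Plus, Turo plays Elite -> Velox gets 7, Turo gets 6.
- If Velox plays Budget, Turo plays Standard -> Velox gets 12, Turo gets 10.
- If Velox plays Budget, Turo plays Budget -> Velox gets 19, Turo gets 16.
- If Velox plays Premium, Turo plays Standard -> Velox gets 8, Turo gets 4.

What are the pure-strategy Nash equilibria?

(Plus, Standard)

(Budget, Budget): Velox can switch to Standard (19 → 20). Not NE.
(Budget, Standard): Velox can switch to Standard (12 → 15). Not NE.
(Budget, Plus): Velox can switch to Standard (11 → 17). Not NE.
(Budget, Premium): Velox can switch to Standard (13 → 18). Not NE.
(Budget, Elite): Velox can switch to Plus (6 → 7). Not NE.
(Standard, Budget): Turo can switch to Elite (17 → 20). Not NE.
(Plus, Standard): Velox gets 17, best alternative 15; Turo gets 12, best alternative 9. No profitable deviation — NE.
(The remaining 13 profiles each have a profitable deviation by the same check.)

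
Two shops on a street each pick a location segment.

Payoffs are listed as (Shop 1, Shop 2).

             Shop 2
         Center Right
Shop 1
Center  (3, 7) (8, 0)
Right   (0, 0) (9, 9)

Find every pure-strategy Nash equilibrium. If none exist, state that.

(Center, Center): Shop 1 gets 3, best alternative 0; Shop 2 gets 7, best alternative 0. No profitable deviation — NE.
(Center, Right): Shop 1 can switch to Right (8 → 9). Not NE.
(Right, Center): Shop 1 can switch to Center (0 → 3). Not NE.
(Right, Right): Shop 1 gets 9, best alternative 8; Shop 2 gets 9, best alternative 0. No profitable deviation — NE.

The pure Nash equilibria are (Center, Center); (Right, Right).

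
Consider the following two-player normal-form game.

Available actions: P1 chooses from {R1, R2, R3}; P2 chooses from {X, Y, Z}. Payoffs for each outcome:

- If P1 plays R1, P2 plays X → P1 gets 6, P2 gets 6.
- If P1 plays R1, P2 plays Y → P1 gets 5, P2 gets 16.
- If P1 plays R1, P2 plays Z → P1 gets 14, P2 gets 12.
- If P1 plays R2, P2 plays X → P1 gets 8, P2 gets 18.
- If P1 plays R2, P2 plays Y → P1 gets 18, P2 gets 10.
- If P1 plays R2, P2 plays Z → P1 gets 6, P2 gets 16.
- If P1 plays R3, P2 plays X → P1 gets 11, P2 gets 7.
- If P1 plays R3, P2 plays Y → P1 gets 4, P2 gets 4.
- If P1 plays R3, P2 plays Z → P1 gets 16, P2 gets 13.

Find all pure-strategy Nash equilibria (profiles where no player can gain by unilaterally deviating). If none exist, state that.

(R1, X): P1 can switch to R2 (6 → 8). Not NE.
(R1, Y): P1 can switch to R2 (5 → 18). Not NE.
(R1, Z): P1 can switch to R3 (14 → 16). Not NE.
(R2, X): P1 can switch to R3 (8 → 11). Not NE.
(R2, Y): P2 can switch to X (10 → 18). Not NE.
(R2, Z): P1 can switch to R1 (6 → 14). Not NE.
(R3, Z): P1 gets 16, best alternative 14; P2 gets 13, best alternative 7. No profitable deviation — NE.
(The remaining 2 profiles each have a profitable deviation by the same check.)

(R3, Z)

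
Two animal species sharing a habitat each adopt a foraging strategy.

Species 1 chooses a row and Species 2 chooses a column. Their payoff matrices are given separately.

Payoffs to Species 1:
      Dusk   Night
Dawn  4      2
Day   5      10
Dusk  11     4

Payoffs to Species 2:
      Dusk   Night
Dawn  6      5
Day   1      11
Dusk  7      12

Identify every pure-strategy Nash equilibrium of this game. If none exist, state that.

(Day, Night)

Species 1 against Dusk: payoffs 4, 5, 11 → best response Dusk.
Species 1 against Night: payoffs 2, 10, 4 → best response Day.
Species 2 against Dawn: payoffs 6, 5 → best response Dusk.
Species 2 against Day: payoffs 1, 11 → best response Night.
Species 2 against Dusk: payoffs 7, 12 → best response Night.
Mutual best responses: (Day, Night).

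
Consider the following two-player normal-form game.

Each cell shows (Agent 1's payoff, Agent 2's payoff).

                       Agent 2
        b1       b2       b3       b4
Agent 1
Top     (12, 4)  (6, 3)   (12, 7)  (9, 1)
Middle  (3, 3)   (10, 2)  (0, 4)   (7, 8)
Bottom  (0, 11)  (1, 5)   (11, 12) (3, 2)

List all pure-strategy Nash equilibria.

(Top, b1): Agent 2 can switch to b3 (4 → 7). Not NE.
(Top, b2): Agent 1 can switch to Middle (6 → 10). Not NE.
(Top, b3): Agent 1 gets 12, best alternative 11; Agent 2 gets 7, best alternative 4. No profitable deviation — NE.
(Top, b4): Agent 2 can switch to b1 (1 → 4). Not NE.
(Middle, b1): Agent 1 can switch to Top (3 → 12). Not NE.
(Middle, b2): Agent 2 can switch to b1 (2 → 3). Not NE.
(Middle, b3): Agent 1 can switch to Top (0 → 12). Not NE.
(Middle, b4): Agent 1 can switch to Top (7 → 9). Not NE.
(Bottom, b1): Agent 1 can switch to Top (0 → 12). Not NE.
(Bottom, b2): Agent 1 can switch to Top (1 → 6). Not NE.
(Bottom, b3): Agent 1 can switch to Top (11 → 12). Not NE.
(The remaining 1 profile has a profitable deviation by the same check.)

The unique pure-strategy Nash equilibrium is (Top, b3).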